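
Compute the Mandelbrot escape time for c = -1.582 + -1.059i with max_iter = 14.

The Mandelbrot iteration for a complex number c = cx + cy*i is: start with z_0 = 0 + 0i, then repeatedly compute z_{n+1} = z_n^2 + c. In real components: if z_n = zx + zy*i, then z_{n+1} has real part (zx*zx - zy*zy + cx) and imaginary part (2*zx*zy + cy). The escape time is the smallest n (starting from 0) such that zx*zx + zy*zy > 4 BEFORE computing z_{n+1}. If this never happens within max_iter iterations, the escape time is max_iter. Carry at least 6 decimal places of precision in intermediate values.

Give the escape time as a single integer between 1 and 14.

z_0 = 0 + 0i, c = -1.5820 + -1.0590i
Iter 1: z = -1.5820 + -1.0590i, |z|^2 = 3.6242
Iter 2: z = -0.2008 + 2.2917i, |z|^2 = 5.2921
Escaped at iteration 2

Answer: 2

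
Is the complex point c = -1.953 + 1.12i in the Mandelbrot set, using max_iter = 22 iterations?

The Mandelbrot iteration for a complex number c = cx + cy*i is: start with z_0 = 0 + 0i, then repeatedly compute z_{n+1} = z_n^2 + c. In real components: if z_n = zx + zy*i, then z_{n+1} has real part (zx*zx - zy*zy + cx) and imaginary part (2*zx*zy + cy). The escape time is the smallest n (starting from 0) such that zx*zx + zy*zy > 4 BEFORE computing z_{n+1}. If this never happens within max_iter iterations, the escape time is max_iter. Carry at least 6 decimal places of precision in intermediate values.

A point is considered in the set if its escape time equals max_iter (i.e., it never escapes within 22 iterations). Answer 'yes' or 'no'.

z_0 = 0 + 0i, c = -1.9530 + 1.1200i
Iter 1: z = -1.9530 + 1.1200i, |z|^2 = 5.0686
Escaped at iteration 1

Answer: no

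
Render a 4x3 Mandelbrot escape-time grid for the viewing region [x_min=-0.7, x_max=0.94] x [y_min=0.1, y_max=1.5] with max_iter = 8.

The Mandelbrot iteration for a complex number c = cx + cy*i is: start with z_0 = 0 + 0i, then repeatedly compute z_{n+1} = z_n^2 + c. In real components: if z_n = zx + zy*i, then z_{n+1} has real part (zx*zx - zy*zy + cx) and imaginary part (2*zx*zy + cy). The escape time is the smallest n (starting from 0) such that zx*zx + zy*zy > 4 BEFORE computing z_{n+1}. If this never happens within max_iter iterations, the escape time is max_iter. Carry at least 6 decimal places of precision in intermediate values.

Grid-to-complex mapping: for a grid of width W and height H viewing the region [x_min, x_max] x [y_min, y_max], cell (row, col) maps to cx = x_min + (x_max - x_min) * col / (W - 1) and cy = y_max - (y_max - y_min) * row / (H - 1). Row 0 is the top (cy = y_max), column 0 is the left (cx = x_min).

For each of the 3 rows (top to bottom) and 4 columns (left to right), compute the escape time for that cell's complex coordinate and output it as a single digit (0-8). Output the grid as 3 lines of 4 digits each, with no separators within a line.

Answer: 2222
4842
8883

Derivation:
(row=0, col=0): c = -0.7000 + 1.5000i → escape time 2
(row=0, col=1): c = -0.1533 + 1.5000i → escape time 2
(row=0, col=2): c = 0.3933 + 1.5000i → escape time 2
(row=0, col=3): c = 0.9400 + 1.5000i → escape time 2
(row=1, col=0): c = -0.7000 + 0.8000i → escape time 4
(row=1, col=1): c = -0.1533 + 0.8000i → escape time 8
(row=1, col=2): c = 0.3933 + 0.8000i → escape time 4
(row=1, col=3): c = 0.9400 + 0.8000i → escape time 2
(row=2, col=0): c = -0.7000 + 0.1000i → escape time 8
(row=2, col=1): c = -0.1533 + 0.1000i → escape time 8
(row=2, col=2): c = 0.3933 + 0.1000i → escape time 8
(row=2, col=3): c = 0.9400 + 0.1000i → escape time 3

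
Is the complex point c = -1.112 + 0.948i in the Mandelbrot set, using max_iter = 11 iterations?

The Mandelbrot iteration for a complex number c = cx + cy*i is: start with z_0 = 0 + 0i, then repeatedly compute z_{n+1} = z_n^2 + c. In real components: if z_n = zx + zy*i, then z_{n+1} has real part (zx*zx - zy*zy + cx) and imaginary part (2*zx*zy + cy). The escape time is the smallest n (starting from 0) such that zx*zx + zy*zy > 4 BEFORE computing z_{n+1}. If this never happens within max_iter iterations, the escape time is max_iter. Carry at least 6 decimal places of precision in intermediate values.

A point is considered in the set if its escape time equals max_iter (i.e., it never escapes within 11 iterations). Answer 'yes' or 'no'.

Answer: no

Derivation:
z_0 = 0 + 0i, c = -1.1120 + 0.9480i
Iter 1: z = -1.1120 + 0.9480i, |z|^2 = 2.1352
Iter 2: z = -0.7742 + -1.1604i, |z|^2 = 1.9457
Iter 3: z = -1.8591 + 2.7446i, |z|^2 = 10.9890
Escaped at iteration 3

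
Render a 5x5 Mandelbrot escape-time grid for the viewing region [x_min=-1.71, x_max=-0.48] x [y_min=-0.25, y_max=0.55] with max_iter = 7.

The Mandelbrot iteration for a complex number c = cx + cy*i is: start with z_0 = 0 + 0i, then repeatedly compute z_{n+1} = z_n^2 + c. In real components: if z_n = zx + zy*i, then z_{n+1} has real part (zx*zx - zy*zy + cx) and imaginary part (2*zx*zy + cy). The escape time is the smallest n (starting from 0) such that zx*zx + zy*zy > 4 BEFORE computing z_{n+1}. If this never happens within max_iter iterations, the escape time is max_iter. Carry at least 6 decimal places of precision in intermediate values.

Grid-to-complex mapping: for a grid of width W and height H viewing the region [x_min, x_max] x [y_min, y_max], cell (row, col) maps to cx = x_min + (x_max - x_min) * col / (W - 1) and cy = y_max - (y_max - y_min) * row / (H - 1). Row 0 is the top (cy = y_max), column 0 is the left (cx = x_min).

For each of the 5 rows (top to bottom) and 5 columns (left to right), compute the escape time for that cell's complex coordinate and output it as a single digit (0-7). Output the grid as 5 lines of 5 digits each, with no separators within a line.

Answer: 33567
45777
47777
77777
45777

Derivation:
(row=0, col=0): c = -1.7100 + 0.5500i → escape time 3
(row=0, col=1): c = -1.4025 + 0.5500i → escape time 3
(row=0, col=2): c = -1.0950 + 0.5500i → escape time 5
(row=0, col=3): c = -0.7875 + 0.5500i → escape time 6
(row=0, col=4): c = -0.4800 + 0.5500i → escape time 7
(row=1, col=0): c = -1.7100 + 0.3500i → escape time 4
(row=1, col=1): c = -1.4025 + 0.3500i → escape time 5
(row=1, col=2): c = -1.0950 + 0.3500i → escape time 7
(row=1, col=3): c = -0.7875 + 0.3500i → escape time 7
(row=1, col=4): c = -0.4800 + 0.3500i → escape time 7
(row=2, col=0): c = -1.7100 + 0.1500i → escape time 4
(row=2, col=1): c = -1.4025 + 0.1500i → escape time 7
(row=2, col=2): c = -1.0950 + 0.1500i → escape time 7
(row=2, col=3): c = -0.7875 + 0.1500i → escape time 7
(row=2, col=4): c = -0.4800 + 0.1500i → escape time 7
(row=3, col=0): c = -1.7100 + -0.0500i → escape time 7
(row=3, col=1): c = -1.4025 + -0.0500i → escape time 7
(row=3, col=2): c = -1.0950 + -0.0500i → escape time 7
(row=3, col=3): c = -0.7875 + -0.0500i → escape time 7
(row=3, col=4): c = -0.4800 + -0.0500i → escape time 7
(row=4, col=0): c = -1.7100 + -0.2500i → escape time 4
(row=4, col=1): c = -1.4025 + -0.2500i → escape time 5
(row=4, col=2): c = -1.0950 + -0.2500i → escape time 7
(row=4, col=3): c = -0.7875 + -0.2500i → escape time 7
(row=4, col=4): c = -0.4800 + -0.2500i → escape time 7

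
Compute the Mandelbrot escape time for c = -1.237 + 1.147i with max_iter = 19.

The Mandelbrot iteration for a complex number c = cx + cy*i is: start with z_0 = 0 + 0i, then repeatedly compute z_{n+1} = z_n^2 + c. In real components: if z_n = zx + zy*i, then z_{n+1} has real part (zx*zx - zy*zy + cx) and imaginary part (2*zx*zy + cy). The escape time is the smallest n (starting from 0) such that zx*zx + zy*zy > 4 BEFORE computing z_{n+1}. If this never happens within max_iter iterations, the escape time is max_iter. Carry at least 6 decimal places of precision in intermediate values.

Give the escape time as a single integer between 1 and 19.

Answer: 3

Derivation:
z_0 = 0 + 0i, c = -1.2370 + 1.1470i
Iter 1: z = -1.2370 + 1.1470i, |z|^2 = 2.8458
Iter 2: z = -1.0224 + -1.6907i, |z|^2 = 3.9038
Iter 3: z = -3.0500 + 4.6042i, |z|^2 = 30.5015
Escaped at iteration 3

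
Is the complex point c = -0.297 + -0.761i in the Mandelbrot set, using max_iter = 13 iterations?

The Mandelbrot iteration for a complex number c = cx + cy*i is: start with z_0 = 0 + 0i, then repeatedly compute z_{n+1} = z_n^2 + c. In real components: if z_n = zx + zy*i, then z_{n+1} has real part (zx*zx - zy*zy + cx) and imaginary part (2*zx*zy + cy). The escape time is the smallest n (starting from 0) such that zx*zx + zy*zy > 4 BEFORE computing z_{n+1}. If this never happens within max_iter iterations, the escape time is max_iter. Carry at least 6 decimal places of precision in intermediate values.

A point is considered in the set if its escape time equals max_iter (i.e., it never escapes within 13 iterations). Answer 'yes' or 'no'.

Answer: no

Derivation:
z_0 = 0 + 0i, c = -0.2970 + -0.7610i
Iter 1: z = -0.2970 + -0.7610i, |z|^2 = 0.6673
Iter 2: z = -0.7879 + -0.3090i, |z|^2 = 0.7163
Iter 3: z = 0.2283 + -0.2741i, |z|^2 = 0.1273
Iter 4: z = -0.3200 + -0.8862i, |z|^2 = 0.8877
Iter 5: z = -0.9799 + -0.1938i, |z|^2 = 0.9978
Iter 6: z = 0.6257 + -0.3811i, |z|^2 = 0.5367
Iter 7: z = -0.0508 + -1.2379i, |z|^2 = 1.5350
Iter 8: z = -1.8269 + -0.6353i, |z|^2 = 3.7411
Iter 9: z = 2.6368 + 1.5604i, |z|^2 = 9.3873
Escaped at iteration 9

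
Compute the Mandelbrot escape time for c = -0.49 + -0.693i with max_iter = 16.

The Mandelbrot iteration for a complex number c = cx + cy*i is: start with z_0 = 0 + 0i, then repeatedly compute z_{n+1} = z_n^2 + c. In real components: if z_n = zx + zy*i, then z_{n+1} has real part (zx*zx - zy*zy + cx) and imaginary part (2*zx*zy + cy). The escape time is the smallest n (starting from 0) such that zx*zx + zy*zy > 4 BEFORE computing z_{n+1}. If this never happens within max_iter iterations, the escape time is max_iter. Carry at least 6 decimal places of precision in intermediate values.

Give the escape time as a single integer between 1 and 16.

z_0 = 0 + 0i, c = -0.4900 + -0.6930i
Iter 1: z = -0.4900 + -0.6930i, |z|^2 = 0.7203
Iter 2: z = -0.7301 + -0.0139i, |z|^2 = 0.5333
Iter 3: z = 0.0429 + -0.6728i, |z|^2 = 0.4544
Iter 4: z = -0.9408 + -0.7508i, |z|^2 = 1.4487
Iter 5: z = -0.1686 + 0.7196i, |z|^2 = 0.5462
Iter 6: z = -0.9794 + -0.9356i, |z|^2 = 1.8346
Iter 7: z = -0.4063 + 1.1396i, |z|^2 = 1.4639
Iter 8: z = -1.6237 + -1.6190i, |z|^2 = 5.2578
Escaped at iteration 8

Answer: 8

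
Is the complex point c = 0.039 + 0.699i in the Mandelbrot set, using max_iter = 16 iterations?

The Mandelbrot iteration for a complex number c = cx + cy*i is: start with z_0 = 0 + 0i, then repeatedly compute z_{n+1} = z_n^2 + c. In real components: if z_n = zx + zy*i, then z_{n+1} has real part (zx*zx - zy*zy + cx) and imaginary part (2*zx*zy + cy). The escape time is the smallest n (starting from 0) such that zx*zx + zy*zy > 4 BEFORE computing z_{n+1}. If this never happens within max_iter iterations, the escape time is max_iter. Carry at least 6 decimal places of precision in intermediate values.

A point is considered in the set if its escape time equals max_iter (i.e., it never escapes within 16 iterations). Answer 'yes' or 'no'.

Answer: no

Derivation:
z_0 = 0 + 0i, c = 0.0390 + 0.6990i
Iter 1: z = 0.0390 + 0.6990i, |z|^2 = 0.4901
Iter 2: z = -0.4481 + 0.7535i, |z|^2 = 0.7686
Iter 3: z = -0.3280 + 0.0237i, |z|^2 = 0.1082
Iter 4: z = 0.1460 + 0.6834i, |z|^2 = 0.4884
Iter 5: z = -0.4068 + 0.8986i, |z|^2 = 0.9730
Iter 6: z = -0.6030 + -0.0320i, |z|^2 = 0.3647
Iter 7: z = 0.4016 + 0.7376i, |z|^2 = 0.7054
Iter 8: z = -0.3438 + 1.2915i, |z|^2 = 1.7862
Iter 9: z = -1.5109 + -0.1890i, |z|^2 = 2.3184
Iter 10: z = 2.2859 + 1.2702i, |z|^2 = 6.8390
Escaped at iteration 10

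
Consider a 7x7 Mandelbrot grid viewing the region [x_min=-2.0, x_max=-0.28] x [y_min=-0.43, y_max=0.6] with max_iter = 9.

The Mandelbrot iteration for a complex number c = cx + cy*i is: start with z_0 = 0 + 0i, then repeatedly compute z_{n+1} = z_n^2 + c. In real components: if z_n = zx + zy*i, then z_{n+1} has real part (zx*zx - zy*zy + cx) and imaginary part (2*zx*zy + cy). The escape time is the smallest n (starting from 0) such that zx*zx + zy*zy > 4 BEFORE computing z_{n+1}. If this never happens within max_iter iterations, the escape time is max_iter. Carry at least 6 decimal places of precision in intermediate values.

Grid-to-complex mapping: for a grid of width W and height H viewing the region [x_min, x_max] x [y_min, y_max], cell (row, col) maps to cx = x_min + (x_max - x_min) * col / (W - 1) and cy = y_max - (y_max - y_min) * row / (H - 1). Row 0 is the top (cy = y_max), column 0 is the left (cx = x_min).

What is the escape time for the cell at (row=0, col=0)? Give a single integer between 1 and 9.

z_0 = 0 + 0i, c = -2.0000 + 0.6000i
Iter 1: z = -2.0000 + 0.6000i, |z|^2 = 4.3600
Escaped at iteration 1

Answer: 1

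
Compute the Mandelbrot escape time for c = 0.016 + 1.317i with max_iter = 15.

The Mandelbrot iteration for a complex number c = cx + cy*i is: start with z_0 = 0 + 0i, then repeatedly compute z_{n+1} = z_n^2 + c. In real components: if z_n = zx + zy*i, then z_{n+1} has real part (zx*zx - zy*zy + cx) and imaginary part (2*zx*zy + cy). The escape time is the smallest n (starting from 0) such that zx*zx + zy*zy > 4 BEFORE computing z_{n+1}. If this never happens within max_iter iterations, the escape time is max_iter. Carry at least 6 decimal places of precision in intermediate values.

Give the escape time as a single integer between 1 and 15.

z_0 = 0 + 0i, c = 0.0160 + 1.3170i
Iter 1: z = 0.0160 + 1.3170i, |z|^2 = 1.7347
Iter 2: z = -1.7182 + 1.3591i, |z|^2 = 4.7996
Escaped at iteration 2

Answer: 2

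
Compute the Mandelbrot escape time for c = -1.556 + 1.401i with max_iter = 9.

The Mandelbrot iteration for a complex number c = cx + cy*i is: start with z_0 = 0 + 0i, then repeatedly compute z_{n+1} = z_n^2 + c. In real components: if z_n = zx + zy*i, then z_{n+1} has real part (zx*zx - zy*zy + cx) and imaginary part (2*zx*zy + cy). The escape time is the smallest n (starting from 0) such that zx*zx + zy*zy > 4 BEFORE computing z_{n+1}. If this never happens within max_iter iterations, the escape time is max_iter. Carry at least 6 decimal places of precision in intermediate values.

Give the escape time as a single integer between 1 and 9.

Answer: 1

Derivation:
z_0 = 0 + 0i, c = -1.5560 + 1.4010i
Iter 1: z = -1.5560 + 1.4010i, |z|^2 = 4.3839
Escaped at iteration 1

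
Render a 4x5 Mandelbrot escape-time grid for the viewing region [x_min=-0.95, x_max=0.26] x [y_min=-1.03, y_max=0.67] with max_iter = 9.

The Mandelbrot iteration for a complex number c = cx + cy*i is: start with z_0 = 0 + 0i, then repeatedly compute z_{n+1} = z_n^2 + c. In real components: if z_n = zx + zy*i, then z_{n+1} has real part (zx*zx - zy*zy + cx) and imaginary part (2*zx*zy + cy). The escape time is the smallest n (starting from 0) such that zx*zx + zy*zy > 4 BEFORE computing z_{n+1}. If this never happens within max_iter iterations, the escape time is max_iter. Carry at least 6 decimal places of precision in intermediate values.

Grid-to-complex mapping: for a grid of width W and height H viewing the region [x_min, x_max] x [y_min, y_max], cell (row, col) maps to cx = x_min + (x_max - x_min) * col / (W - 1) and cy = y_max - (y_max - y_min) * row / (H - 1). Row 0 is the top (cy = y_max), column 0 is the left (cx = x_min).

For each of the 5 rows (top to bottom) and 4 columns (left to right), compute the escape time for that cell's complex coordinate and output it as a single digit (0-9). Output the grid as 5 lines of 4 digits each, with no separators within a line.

(row=0, col=0): c = -0.9500 + 0.6700i → escape time 4
(row=0, col=1): c = -0.5467 + 0.6700i → escape time 9
(row=0, col=2): c = -0.1433 + 0.6700i → escape time 9
(row=0, col=3): c = 0.2600 + 0.6700i → escape time 7
(row=1, col=0): c = -0.9500 + 0.2450i → escape time 9
(row=1, col=1): c = -0.5467 + 0.2450i → escape time 9
(row=1, col=2): c = -0.1433 + 0.2450i → escape time 9
(row=1, col=3): c = 0.2600 + 0.2450i → escape time 9
(row=2, col=0): c = -0.9500 + -0.1800i → escape time 9
(row=2, col=1): c = -0.5467 + -0.1800i → escape time 9
(row=2, col=2): c = -0.1433 + -0.1800i → escape time 9
(row=2, col=3): c = 0.2600 + -0.1800i → escape time 9
(row=3, col=0): c = -0.9500 + -0.6050i → escape time 5
(row=3, col=1): c = -0.5467 + -0.6050i → escape time 9
(row=3, col=2): c = -0.1433 + -0.6050i → escape time 9
(row=3, col=3): c = 0.2600 + -0.6050i → escape time 9
(row=4, col=0): c = -0.9500 + -1.0300i → escape time 3
(row=4, col=1): c = -0.5467 + -1.0300i → escape time 4
(row=4, col=2): c = -0.1433 + -1.0300i → escape time 9
(row=4, col=3): c = 0.2600 + -1.0300i → escape time 3

Answer: 4997
9999
9999
5999
3493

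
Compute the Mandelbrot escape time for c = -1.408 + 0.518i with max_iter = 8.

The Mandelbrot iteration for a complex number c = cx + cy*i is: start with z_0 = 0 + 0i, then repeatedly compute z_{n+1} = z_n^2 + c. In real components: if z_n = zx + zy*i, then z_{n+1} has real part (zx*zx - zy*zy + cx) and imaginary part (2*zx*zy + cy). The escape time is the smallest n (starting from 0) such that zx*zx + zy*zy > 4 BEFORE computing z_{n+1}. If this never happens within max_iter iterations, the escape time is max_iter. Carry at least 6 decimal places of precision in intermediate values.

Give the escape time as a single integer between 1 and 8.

z_0 = 0 + 0i, c = -1.4080 + 0.5180i
Iter 1: z = -1.4080 + 0.5180i, |z|^2 = 2.2508
Iter 2: z = 0.3061 + -0.9407i, |z|^2 = 0.9786
Iter 3: z = -2.1992 + -0.0580i, |z|^2 = 4.8397
Escaped at iteration 3

Answer: 3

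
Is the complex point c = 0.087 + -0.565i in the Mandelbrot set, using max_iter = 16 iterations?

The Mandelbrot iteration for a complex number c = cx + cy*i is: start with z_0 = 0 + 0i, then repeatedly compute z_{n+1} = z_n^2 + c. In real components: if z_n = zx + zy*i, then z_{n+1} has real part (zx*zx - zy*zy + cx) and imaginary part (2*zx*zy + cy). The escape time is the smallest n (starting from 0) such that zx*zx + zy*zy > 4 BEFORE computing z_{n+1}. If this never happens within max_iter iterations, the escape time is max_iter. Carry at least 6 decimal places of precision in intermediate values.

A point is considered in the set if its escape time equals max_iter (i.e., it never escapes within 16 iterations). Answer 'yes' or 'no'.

Answer: yes

Derivation:
z_0 = 0 + 0i, c = 0.0870 + -0.5650i
Iter 1: z = 0.0870 + -0.5650i, |z|^2 = 0.3268
Iter 2: z = -0.2247 + -0.6633i, |z|^2 = 0.4905
Iter 3: z = -0.3025 + -0.2670i, |z|^2 = 0.1628
Iter 4: z = 0.1072 + -0.4035i, |z|^2 = 0.1743
Iter 5: z = -0.0643 + -0.6515i, |z|^2 = 0.4286
Iter 6: z = -0.3334 + -0.4812i, |z|^2 = 0.3427
Iter 7: z = -0.0334 + -0.2442i, |z|^2 = 0.0607
Iter 8: z = 0.0285 + -0.5487i, |z|^2 = 0.3019
Iter 9: z = -0.2132 + -0.5963i, |z|^2 = 0.4010
Iter 10: z = -0.2231 + -0.3107i, |z|^2 = 0.1463
Iter 11: z = 0.0402 + -0.4264i, |z|^2 = 0.1834
Iter 12: z = -0.0932 + -0.5993i, |z|^2 = 0.3678
Iter 13: z = -0.2635 + -0.4533i, |z|^2 = 0.2749
Iter 14: z = -0.0491 + -0.3261i, |z|^2 = 0.1088
Iter 15: z = -0.0169 + -0.5330i, |z|^2 = 0.2844
Did not escape in 16 iterations → in set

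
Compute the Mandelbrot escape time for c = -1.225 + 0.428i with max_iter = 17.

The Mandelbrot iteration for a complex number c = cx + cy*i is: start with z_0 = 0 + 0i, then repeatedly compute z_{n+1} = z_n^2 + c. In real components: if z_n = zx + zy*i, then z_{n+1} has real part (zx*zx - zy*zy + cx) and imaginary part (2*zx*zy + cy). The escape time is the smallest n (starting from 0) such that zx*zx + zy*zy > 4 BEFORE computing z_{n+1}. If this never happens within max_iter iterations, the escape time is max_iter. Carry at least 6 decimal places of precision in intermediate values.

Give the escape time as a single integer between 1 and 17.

z_0 = 0 + 0i, c = -1.2250 + 0.4280i
Iter 1: z = -1.2250 + 0.4280i, |z|^2 = 1.6838
Iter 2: z = 0.0924 + -0.6206i, |z|^2 = 0.3937
Iter 3: z = -1.6016 + 0.3133i, |z|^2 = 2.6633
Iter 4: z = 1.2420 + -0.5754i, |z|^2 = 1.8737
Iter 5: z = -0.0136 + -1.0014i, |z|^2 = 1.0029
Iter 6: z = -2.2276 + 0.4552i, |z|^2 = 5.1693
Escaped at iteration 6

Answer: 6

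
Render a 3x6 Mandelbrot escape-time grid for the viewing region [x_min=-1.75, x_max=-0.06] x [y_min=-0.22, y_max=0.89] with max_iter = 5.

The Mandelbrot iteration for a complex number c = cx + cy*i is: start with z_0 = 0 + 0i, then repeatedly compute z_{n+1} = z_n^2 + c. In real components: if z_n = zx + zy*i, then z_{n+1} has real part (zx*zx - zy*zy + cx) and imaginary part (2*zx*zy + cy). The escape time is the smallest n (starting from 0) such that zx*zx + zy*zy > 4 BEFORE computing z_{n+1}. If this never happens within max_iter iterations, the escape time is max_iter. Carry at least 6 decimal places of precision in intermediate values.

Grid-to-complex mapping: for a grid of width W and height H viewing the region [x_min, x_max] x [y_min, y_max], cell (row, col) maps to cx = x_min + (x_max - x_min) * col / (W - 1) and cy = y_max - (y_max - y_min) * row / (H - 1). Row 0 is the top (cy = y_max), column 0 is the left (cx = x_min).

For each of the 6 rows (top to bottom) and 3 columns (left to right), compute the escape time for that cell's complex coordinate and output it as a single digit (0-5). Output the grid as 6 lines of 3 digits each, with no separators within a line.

Answer: 235
345
355
455
555
455

Derivation:
(row=0, col=0): c = -1.7500 + 0.8900i → escape time 2
(row=0, col=1): c = -0.9050 + 0.8900i → escape time 3
(row=0, col=2): c = -0.0600 + 0.8900i → escape time 5
(row=1, col=0): c = -1.7500 + 0.6680i → escape time 3
(row=1, col=1): c = -0.9050 + 0.6680i → escape time 4
(row=1, col=2): c = -0.0600 + 0.6680i → escape time 5
(row=2, col=0): c = -1.7500 + 0.4460i → escape time 3
(row=2, col=1): c = -0.9050 + 0.4460i → escape time 5
(row=2, col=2): c = -0.0600 + 0.4460i → escape time 5
(row=3, col=0): c = -1.7500 + 0.2240i → escape time 4
(row=3, col=1): c = -0.9050 + 0.2240i → escape time 5
(row=3, col=2): c = -0.0600 + 0.2240i → escape time 5
(row=4, col=0): c = -1.7500 + 0.0020i → escape time 5
(row=4, col=1): c = -0.9050 + 0.0020i → escape time 5
(row=4, col=2): c = -0.0600 + 0.0020i → escape time 5
(row=5, col=0): c = -1.7500 + -0.2200i → escape time 4
(row=5, col=1): c = -0.9050 + -0.2200i → escape time 5
(row=5, col=2): c = -0.0600 + -0.2200i → escape time 5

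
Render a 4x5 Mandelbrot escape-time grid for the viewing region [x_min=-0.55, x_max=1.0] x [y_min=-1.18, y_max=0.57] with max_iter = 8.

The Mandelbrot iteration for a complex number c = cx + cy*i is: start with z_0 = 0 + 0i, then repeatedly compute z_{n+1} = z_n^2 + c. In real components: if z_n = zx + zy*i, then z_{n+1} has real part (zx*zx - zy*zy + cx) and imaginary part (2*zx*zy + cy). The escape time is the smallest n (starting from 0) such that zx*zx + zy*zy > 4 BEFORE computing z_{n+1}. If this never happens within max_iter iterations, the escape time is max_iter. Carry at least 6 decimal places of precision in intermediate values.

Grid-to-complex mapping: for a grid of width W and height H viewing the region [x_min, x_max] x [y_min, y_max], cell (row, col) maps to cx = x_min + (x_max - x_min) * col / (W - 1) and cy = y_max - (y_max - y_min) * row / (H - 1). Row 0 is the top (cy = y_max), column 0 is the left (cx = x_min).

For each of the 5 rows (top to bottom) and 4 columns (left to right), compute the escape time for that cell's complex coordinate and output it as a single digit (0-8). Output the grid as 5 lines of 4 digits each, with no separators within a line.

(row=0, col=0): c = -0.5500 + 0.5700i → escape time 8
(row=0, col=1): c = -0.0333 + 0.5700i → escape time 8
(row=0, col=2): c = 0.4833 + 0.5700i → escape time 5
(row=0, col=3): c = 1.0000 + 0.5700i → escape time 2
(row=1, col=0): c = -0.5500 + 0.1325i → escape time 8
(row=1, col=1): c = -0.0333 + 0.1325i → escape time 8
(row=1, col=2): c = 0.4833 + 0.1325i → escape time 5
(row=1, col=3): c = 1.0000 + 0.1325i → escape time 2
(row=2, col=0): c = -0.5500 + -0.3050i → escape time 8
(row=2, col=1): c = -0.0333 + -0.3050i → escape time 8
(row=2, col=2): c = 0.4833 + -0.3050i → escape time 6
(row=2, col=3): c = 1.0000 + -0.3050i → escape time 2
(row=3, col=0): c = -0.5500 + -0.7425i → escape time 6
(row=3, col=1): c = -0.0333 + -0.7425i → escape time 8
(row=3, col=2): c = 0.4833 + -0.7425i → escape time 3
(row=3, col=3): c = 1.0000 + -0.7425i → escape time 2
(row=4, col=0): c = -0.5500 + -1.1800i → escape time 3
(row=4, col=1): c = -0.0333 + -1.1800i → escape time 3
(row=4, col=2): c = 0.4833 + -1.1800i → escape time 2
(row=4, col=3): c = 1.0000 + -1.1800i → escape time 2

Answer: 8852
8852
8862
6832
3322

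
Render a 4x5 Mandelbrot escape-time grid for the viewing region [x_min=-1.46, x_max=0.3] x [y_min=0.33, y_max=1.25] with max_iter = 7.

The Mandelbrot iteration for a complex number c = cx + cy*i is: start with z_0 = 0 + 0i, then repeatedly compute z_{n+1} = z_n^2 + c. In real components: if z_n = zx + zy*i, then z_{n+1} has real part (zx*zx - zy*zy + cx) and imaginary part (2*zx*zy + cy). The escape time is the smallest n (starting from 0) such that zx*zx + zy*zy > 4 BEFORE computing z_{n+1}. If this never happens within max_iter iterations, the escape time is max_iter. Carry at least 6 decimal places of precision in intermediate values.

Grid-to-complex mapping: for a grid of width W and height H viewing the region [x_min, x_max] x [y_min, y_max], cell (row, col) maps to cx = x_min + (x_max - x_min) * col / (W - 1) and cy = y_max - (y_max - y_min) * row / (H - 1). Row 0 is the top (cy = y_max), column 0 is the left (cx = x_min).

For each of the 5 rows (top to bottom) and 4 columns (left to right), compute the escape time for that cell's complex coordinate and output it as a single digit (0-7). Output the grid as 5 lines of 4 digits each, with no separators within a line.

(row=0, col=0): c = -1.4600 + 1.2500i → escape time 2
(row=0, col=1): c = -0.8733 + 1.2500i → escape time 3
(row=0, col=2): c = -0.2867 + 1.2500i → escape time 3
(row=0, col=3): c = 0.3000 + 1.2500i → escape time 2
(row=1, col=0): c = -1.4600 + 1.0200i → escape time 3
(row=1, col=1): c = -0.8733 + 1.0200i → escape time 3
(row=1, col=2): c = -0.2867 + 1.0200i → escape time 5
(row=1, col=3): c = 0.3000 + 1.0200i → escape time 3
(row=2, col=0): c = -1.4600 + 0.7900i → escape time 3
(row=2, col=1): c = -0.8733 + 0.7900i → escape time 4
(row=2, col=2): c = -0.2867 + 0.7900i → escape time 7
(row=2, col=3): c = 0.3000 + 0.7900i → escape time 5
(row=3, col=0): c = -1.4600 + 0.5600i → escape time 3
(row=3, col=1): c = -0.8733 + 0.5600i → escape time 5
(row=3, col=2): c = -0.2867 + 0.5600i → escape time 7
(row=3, col=3): c = 0.3000 + 0.5600i → escape time 7
(row=4, col=0): c = -1.4600 + 0.3300i → escape time 5
(row=4, col=1): c = -0.8733 + 0.3300i → escape time 7
(row=4, col=2): c = -0.2867 + 0.3300i → escape time 7
(row=4, col=3): c = 0.3000 + 0.3300i → escape time 7

Answer: 2332
3353
3475
3577
5777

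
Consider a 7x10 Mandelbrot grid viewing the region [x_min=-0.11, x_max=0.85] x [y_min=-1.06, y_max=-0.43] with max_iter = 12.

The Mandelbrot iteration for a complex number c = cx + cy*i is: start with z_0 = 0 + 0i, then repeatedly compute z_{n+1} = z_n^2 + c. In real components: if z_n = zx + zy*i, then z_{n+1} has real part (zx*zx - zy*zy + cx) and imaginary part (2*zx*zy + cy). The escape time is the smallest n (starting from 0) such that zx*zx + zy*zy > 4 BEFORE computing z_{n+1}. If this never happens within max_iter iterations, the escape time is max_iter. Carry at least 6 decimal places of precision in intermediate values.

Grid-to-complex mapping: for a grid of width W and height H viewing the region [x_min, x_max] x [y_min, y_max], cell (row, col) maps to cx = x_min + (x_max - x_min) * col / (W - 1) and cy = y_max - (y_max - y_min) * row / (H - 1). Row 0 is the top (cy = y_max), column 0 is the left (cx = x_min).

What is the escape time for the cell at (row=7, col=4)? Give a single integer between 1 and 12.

z_0 = 0 + 0i, c = 0.5300 + -0.9200i
Iter 1: z = 0.5300 + -0.9200i, |z|^2 = 1.1273
Iter 2: z = -0.0355 + -1.8952i, |z|^2 = 3.5930
Iter 3: z = -3.0605 + -0.7854i, |z|^2 = 9.9837
Escaped at iteration 3

Answer: 3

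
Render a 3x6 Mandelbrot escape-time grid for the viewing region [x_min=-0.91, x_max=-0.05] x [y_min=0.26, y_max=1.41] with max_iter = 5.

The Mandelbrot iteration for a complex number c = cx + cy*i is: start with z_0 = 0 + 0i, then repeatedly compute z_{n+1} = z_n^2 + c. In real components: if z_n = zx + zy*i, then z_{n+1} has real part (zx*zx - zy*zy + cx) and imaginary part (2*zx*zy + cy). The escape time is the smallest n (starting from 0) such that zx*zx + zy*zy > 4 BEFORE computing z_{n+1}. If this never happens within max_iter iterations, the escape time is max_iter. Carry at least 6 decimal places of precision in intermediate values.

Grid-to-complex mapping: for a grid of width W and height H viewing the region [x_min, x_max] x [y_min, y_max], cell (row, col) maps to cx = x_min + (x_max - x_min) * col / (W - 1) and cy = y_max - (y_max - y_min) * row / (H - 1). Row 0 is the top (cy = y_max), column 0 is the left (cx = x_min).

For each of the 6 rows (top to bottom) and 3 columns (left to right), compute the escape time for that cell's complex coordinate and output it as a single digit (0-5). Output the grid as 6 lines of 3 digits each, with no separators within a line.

(row=0, col=0): c = -0.9100 + 1.4100i → escape time 2
(row=0, col=1): c = -0.4800 + 1.4100i → escape time 2
(row=0, col=2): c = -0.0500 + 1.4100i → escape time 2
(row=1, col=0): c = -0.9100 + 1.1800i → escape time 3
(row=1, col=1): c = -0.4800 + 1.1800i → escape time 3
(row=1, col=2): c = -0.0500 + 1.1800i → escape time 3
(row=2, col=0): c = -0.9100 + 0.9500i → escape time 3
(row=2, col=1): c = -0.4800 + 0.9500i → escape time 4
(row=2, col=2): c = -0.0500 + 0.9500i → escape time 5
(row=3, col=0): c = -0.9100 + 0.7200i → escape time 4
(row=3, col=1): c = -0.4800 + 0.7200i → escape time 5
(row=3, col=2): c = -0.0500 + 0.7200i → escape time 5
(row=4, col=0): c = -0.9100 + 0.4900i → escape time 5
(row=4, col=1): c = -0.4800 + 0.4900i → escape time 5
(row=4, col=2): c = -0.0500 + 0.4900i → escape time 5
(row=5, col=0): c = -0.9100 + 0.2600i → escape time 5
(row=5, col=1): c = -0.4800 + 0.2600i → escape time 5
(row=5, col=2): c = -0.0500 + 0.2600i → escape time 5

Answer: 222
333
345
455
555
555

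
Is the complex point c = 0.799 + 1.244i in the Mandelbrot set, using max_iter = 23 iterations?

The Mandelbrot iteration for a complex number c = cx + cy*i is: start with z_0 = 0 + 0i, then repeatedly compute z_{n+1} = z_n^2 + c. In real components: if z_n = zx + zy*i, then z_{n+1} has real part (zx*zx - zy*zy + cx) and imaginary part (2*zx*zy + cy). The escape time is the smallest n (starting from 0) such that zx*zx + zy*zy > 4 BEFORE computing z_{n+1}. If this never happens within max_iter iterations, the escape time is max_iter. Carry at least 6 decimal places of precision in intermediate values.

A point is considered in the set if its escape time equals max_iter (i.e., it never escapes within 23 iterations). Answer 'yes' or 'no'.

z_0 = 0 + 0i, c = 0.7990 + 1.2440i
Iter 1: z = 0.7990 + 1.2440i, |z|^2 = 2.1859
Iter 2: z = -0.1101 + 3.2319i, |z|^2 = 10.4574
Escaped at iteration 2

Answer: no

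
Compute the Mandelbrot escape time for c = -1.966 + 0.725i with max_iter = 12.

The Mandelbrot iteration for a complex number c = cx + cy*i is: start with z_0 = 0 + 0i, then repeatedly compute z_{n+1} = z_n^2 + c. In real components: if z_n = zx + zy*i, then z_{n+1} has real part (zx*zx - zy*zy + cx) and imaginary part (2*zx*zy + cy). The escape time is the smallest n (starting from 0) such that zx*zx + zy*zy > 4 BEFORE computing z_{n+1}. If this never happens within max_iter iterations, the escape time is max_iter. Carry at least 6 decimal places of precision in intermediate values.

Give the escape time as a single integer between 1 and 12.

z_0 = 0 + 0i, c = -1.9660 + 0.7250i
Iter 1: z = -1.9660 + 0.7250i, |z|^2 = 4.3908
Escaped at iteration 1

Answer: 1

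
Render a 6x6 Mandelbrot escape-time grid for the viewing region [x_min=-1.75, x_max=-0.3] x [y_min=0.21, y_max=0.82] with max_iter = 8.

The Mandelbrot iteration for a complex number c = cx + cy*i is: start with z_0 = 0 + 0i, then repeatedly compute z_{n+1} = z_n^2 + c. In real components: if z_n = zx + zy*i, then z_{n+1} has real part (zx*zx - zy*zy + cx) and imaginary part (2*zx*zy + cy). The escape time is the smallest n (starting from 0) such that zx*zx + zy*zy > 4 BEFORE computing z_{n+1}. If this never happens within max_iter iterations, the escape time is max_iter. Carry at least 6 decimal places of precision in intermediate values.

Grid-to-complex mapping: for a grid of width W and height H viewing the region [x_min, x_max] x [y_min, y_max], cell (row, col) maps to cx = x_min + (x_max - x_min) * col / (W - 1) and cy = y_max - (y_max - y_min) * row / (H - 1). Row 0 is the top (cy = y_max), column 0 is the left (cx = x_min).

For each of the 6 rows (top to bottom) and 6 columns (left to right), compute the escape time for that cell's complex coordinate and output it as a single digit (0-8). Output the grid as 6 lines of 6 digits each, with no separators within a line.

Answer: 233448
333488
334588
336688
458888
458888

Derivation:
(row=0, col=0): c = -1.7500 + 0.8200i → escape time 2
(row=0, col=1): c = -1.4600 + 0.8200i → escape time 3
(row=0, col=2): c = -1.1700 + 0.8200i → escape time 3
(row=0, col=3): c = -0.8800 + 0.8200i → escape time 4
(row=0, col=4): c = -0.5900 + 0.8200i → escape time 4
(row=0, col=5): c = -0.3000 + 0.8200i → escape time 8
(row=1, col=0): c = -1.7500 + 0.6980i → escape time 3
(row=1, col=1): c = -1.4600 + 0.6980i → escape time 3
(row=1, col=2): c = -1.1700 + 0.6980i → escape time 3
(row=1, col=3): c = -0.8800 + 0.6980i → escape time 4
(row=1, col=4): c = -0.5900 + 0.6980i → escape time 8
(row=1, col=5): c = -0.3000 + 0.6980i → escape time 8
(row=2, col=0): c = -1.7500 + 0.5760i → escape time 3
(row=2, col=1): c = -1.4600 + 0.5760i → escape time 3
(row=2, col=2): c = -1.1700 + 0.5760i → escape time 4
(row=2, col=3): c = -0.8800 + 0.5760i → escape time 5
(row=2, col=4): c = -0.5900 + 0.5760i → escape time 8
(row=2, col=5): c = -0.3000 + 0.5760i → escape time 8
(row=3, col=0): c = -1.7500 + 0.4540i → escape time 3
(row=3, col=1): c = -1.4600 + 0.4540i → escape time 3
(row=3, col=2): c = -1.1700 + 0.4540i → escape time 6
(row=3, col=3): c = -0.8800 + 0.4540i → escape time 6
(row=3, col=4): c = -0.5900 + 0.4540i → escape time 8
(row=3, col=5): c = -0.3000 + 0.4540i → escape time 8
(row=4, col=0): c = -1.7500 + 0.3320i → escape time 4
(row=4, col=1): c = -1.4600 + 0.3320i → escape time 5
(row=4, col=2): c = -1.1700 + 0.3320i → escape time 8
(row=4, col=3): c = -0.8800 + 0.3320i → escape time 8
(row=4, col=4): c = -0.5900 + 0.3320i → escape time 8
(row=4, col=5): c = -0.3000 + 0.3320i → escape time 8
(row=5, col=0): c = -1.7500 + 0.2100i → escape time 4
(row=5, col=1): c = -1.4600 + 0.2100i → escape time 5
(row=5, col=2): c = -1.1700 + 0.2100i → escape time 8
(row=5, col=3): c = -0.8800 + 0.2100i → escape time 8
(row=5, col=4): c = -0.5900 + 0.2100i → escape time 8
(row=5, col=5): c = -0.3000 + 0.2100i → escape time 8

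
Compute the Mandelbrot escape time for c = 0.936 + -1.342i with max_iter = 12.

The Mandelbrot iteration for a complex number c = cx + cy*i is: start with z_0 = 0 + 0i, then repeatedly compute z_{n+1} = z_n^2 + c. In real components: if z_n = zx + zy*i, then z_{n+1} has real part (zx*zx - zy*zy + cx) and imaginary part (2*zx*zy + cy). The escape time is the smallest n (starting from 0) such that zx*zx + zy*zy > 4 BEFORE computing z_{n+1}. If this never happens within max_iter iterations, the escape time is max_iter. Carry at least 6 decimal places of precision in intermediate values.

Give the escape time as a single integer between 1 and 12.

Answer: 2

Derivation:
z_0 = 0 + 0i, c = 0.9360 + -1.3420i
Iter 1: z = 0.9360 + -1.3420i, |z|^2 = 2.6771
Iter 2: z = 0.0111 + -3.8542i, |z|^2 = 14.8552
Escaped at iteration 2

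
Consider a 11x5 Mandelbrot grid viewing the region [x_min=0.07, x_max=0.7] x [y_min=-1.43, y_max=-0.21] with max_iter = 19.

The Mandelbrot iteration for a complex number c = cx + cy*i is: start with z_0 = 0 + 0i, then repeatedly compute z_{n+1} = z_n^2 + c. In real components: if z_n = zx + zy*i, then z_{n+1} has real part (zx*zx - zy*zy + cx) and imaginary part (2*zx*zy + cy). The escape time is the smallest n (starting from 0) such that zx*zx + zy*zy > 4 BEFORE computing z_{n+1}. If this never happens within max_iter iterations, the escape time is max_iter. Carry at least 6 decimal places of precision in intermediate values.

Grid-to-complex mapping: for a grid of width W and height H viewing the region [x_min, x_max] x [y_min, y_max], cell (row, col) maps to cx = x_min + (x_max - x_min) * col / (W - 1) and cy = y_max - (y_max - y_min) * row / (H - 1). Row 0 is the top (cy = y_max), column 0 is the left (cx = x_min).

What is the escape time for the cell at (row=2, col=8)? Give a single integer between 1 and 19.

z_0 = 0 + 0i, c = 0.5740 + -0.8200i
Iter 1: z = 0.5740 + -0.8200i, |z|^2 = 1.0019
Iter 2: z = 0.2311 + -1.7614i, |z|^2 = 3.1558
Iter 3: z = -2.4750 + -1.6340i, |z|^2 = 8.7956
Escaped at iteration 3

Answer: 3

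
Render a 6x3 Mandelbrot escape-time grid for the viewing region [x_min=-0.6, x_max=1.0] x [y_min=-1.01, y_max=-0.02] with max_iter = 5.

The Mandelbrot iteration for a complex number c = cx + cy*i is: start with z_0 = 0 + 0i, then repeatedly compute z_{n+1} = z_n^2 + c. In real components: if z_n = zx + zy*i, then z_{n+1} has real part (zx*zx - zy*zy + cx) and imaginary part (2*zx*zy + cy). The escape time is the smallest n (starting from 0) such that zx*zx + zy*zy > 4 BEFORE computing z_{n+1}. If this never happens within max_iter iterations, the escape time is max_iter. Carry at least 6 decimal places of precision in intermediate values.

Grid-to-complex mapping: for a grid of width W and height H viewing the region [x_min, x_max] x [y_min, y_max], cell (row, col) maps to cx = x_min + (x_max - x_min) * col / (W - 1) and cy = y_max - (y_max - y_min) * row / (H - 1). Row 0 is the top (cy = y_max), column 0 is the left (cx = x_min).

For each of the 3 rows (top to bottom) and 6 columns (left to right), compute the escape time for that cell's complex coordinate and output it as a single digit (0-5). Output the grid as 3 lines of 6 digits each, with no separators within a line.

Answer: 555542
555532
455322

Derivation:
(row=0, col=0): c = -0.6000 + -0.0200i → escape time 5
(row=0, col=1): c = -0.2800 + -0.0200i → escape time 5
(row=0, col=2): c = 0.0400 + -0.0200i → escape time 5
(row=0, col=3): c = 0.3600 + -0.0200i → escape time 5
(row=0, col=4): c = 0.6800 + -0.0200i → escape time 4
(row=0, col=5): c = 1.0000 + -0.0200i → escape time 2
(row=1, col=0): c = -0.6000 + -0.5150i → escape time 5
(row=1, col=1): c = -0.2800 + -0.5150i → escape time 5
(row=1, col=2): c = 0.0400 + -0.5150i → escape time 5
(row=1, col=3): c = 0.3600 + -0.5150i → escape time 5
(row=1, col=4): c = 0.6800 + -0.5150i → escape time 3
(row=1, col=5): c = 1.0000 + -0.5150i → escape time 2
(row=2, col=0): c = -0.6000 + -1.0100i → escape time 4
(row=2, col=1): c = -0.2800 + -1.0100i → escape time 5
(row=2, col=2): c = 0.0400 + -1.0100i → escape time 5
(row=2, col=3): c = 0.3600 + -1.0100i → escape time 3
(row=2, col=4): c = 0.6800 + -1.0100i → escape time 2
(row=2, col=5): c = 1.0000 + -1.0100i → escape time 2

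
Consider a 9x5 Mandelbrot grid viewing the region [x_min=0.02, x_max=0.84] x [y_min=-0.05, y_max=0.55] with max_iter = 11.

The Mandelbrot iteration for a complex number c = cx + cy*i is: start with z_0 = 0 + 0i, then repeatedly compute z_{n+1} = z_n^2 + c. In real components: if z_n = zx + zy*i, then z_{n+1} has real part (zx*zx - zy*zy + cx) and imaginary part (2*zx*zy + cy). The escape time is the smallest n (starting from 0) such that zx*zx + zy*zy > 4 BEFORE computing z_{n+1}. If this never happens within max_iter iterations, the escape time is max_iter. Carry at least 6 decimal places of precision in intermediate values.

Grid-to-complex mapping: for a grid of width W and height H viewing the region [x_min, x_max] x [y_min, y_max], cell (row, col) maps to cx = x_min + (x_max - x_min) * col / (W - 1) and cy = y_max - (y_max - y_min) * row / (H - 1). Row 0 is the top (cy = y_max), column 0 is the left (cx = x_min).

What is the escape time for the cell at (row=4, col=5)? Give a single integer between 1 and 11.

z_0 = 0 + 0i, c = 0.5325 + -0.0500i
Iter 1: z = 0.5325 + -0.0500i, |z|^2 = 0.2861
Iter 2: z = 0.8136 + -0.1033i, |z|^2 = 0.6725
Iter 3: z = 1.1837 + -0.2180i, |z|^2 = 1.4487
Iter 4: z = 1.8862 + -0.5661i, |z|^2 = 3.8780
Iter 5: z = 3.7696 + -2.1855i, |z|^2 = 18.9863
Escaped at iteration 5

Answer: 5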